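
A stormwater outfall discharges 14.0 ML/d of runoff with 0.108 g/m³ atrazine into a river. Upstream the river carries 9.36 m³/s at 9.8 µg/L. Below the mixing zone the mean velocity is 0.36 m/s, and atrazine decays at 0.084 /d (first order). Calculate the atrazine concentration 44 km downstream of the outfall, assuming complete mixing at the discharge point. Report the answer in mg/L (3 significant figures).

14.0 ML/d = 0.162 m³/s.
9.8 µg/L = 0.0098 mg/L.
After complete mixing, C₀ = (0.162·0.108 + 9.36·0.0098) / 9.522 = 0.01147 mg/L.
Travel time t = 4.4e+04 m / 0.36 m/s = 1.222e+05 s = 1.415 d.
C = 0.01147·exp(−0.084·1.415) = 0.01147·0.888 = 0.01019 mg/L.

0.0102 mg/L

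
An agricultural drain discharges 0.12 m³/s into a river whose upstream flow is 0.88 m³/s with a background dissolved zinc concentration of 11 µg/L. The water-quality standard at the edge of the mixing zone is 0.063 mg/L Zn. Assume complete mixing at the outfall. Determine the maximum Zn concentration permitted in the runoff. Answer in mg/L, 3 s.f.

0.444 mg/L

11 µg/L = 0.011 mg/L.
Mass balance: 0.063·1 = 0.12·Cₑ + 0.88·0.011.
Cₑ = (0.063 − 0.00968) / 0.12 = 0.4443 mg/L.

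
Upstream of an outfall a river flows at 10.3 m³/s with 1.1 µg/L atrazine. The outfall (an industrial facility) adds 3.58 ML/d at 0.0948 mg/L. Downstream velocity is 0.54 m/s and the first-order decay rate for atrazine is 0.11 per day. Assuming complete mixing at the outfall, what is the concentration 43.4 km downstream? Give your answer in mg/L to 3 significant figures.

0.00133 mg/L

3.58 ML/d = 0.04144 m³/s.
1.1 µg/L = 0.0011 mg/L.
After complete mixing, C₀ = (0.04144·0.0948 + 10.3·0.0011) / 10.34 = 0.001475 mg/L.
Travel time t = 4.34e+04 m / 0.54 m/s = 8.037e+04 s = 0.9302 d.
C = 0.001475·exp(−0.11·0.9302) = 0.001475·0.9027 = 0.001332 mg/L.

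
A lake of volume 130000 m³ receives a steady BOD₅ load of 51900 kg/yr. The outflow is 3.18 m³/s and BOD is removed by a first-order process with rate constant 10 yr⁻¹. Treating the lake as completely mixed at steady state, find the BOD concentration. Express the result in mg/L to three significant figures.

Outflow Q = 3.18 m³/s × 3.156e+07 s/yr = 1.004e+08 m³/yr.
Steady-state CSTR mass balance: W = Q·C + k·V·C, so C = W/(Q + kV).
Q + kV = 1.004e+08 + 10·130000 = 1.017e+08 m³/yr.
C = 51900/1.017e+08 = 0.0005106 kg/m³ = 0.5106 mg/L.

0.511 mg/L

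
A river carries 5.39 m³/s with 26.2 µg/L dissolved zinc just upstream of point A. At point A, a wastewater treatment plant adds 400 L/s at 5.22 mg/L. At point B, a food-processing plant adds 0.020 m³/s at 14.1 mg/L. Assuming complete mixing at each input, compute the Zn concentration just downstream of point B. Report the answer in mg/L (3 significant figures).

26.2 µg/L = 0.0262 mg/L.
400 L/s = 0.4 m³/s.
After input A: C = (5.39·0.0262 + 0.4·5.22) / 5.79 = 0.385 mg/L.
After input B: C = (5.79·0.385 + 0.02·14.1) / 5.81 = 0.4322 mg/L.

0.432 mg/L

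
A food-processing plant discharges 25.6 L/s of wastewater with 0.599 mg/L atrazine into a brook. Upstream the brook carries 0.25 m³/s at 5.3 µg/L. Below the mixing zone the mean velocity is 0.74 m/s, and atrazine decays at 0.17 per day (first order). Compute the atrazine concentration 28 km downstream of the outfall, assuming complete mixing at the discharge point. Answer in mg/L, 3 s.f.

0.0561 mg/L

25.6 L/s = 0.0256 m³/s.
5.3 µg/L = 0.0053 mg/L.
After complete mixing, C₀ = (0.0256·0.599 + 0.25·0.0053) / 0.2756 = 0.06045 mg/L.
Travel time t = 2.8e+04 m / 0.74 m/s = 3.784e+04 s = 0.4379 d.
C = 0.06045·exp(−0.17·0.4379) = 0.06045·0.9283 = 0.05611 mg/L.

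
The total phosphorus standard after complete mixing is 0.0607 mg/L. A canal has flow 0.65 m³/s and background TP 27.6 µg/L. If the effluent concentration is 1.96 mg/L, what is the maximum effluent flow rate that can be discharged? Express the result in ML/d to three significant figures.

0.979 ML/d

27.6 µg/L = 0.0276 mg/L.
Mass balance at complete mixing: C_std·(Q_w + Q_r) = Q_w·C_e + Q_r·C_b.
Rearranging, Q_w = Q_r·(C_std − C_b)/(C_e − C_std) = 0.65·(0.0607 − 0.0276) / (1.96 − 0.0607) = 0.01133 m³/s.
= 0.9787 ML/d.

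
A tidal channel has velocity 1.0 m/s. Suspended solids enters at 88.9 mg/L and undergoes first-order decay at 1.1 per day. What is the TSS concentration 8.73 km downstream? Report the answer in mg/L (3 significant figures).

Travel time t = 8.73 km / 1.0 m/s = 8730/1.0 = 8730 s = 0.101 d.
First-order decay: C = 88.9·exp(−1.1·0.101) = 88.9·0.8948 = 79.55 mg/L.

79.5 mg/L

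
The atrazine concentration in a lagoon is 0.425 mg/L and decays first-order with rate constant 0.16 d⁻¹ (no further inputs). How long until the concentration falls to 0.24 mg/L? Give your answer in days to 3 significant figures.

3.57 d

t = ln(C₀/C)/k = ln(0.425/0.24)/0.16 = 0.5715/0.16 = 3.572 d.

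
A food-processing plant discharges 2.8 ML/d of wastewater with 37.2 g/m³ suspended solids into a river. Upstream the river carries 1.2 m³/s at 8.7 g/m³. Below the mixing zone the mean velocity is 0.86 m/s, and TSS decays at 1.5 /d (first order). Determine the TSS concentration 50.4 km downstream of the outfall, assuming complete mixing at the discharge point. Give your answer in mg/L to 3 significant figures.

2.8 ML/d = 0.03241 m³/s.
After complete mixing, C₀ = (0.03241·37.2 + 1.2·8.7) / 1.232 = 9.449 mg/L.
Travel time t = 5.04e+04 m / 0.86 m/s = 5.86e+04 s = 0.6783 d.
C = 9.449·exp(−1.5·0.6783) = 9.449·0.3615 = 3.416 mg/L.

3.42 mg/L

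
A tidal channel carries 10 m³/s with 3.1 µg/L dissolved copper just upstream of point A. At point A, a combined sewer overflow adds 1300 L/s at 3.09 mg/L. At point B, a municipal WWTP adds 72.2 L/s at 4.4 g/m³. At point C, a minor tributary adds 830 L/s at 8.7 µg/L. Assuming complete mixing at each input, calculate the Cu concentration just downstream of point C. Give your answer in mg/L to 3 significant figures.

0.358 mg/L

3.1 µg/L = 0.0031 mg/L.
1300 L/s = 1.3 m³/s.
After input A: C = (10·0.0031 + 1.3·3.09) / 11.3 = 0.3582 mg/L.
72.2 L/s = 0.0722 m³/s.
After input B: C = (11.3·0.3582 + 0.0722·4.4) / 11.37 = 0.3839 mg/L.
830 L/s = 0.83 m³/s.
8.7 µg/L = 0.0087 mg/L.
After input C: C = (11.37·0.3839 + 0.83·0.0087) / 12.2 = 0.3584 mg/L.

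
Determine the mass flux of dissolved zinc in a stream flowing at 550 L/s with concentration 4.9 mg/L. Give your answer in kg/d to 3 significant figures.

550 L/s = 0.55 m³/s.
Mass flux = Q·C = 0.55 m³/s × 4.9 g/m³ = 2.695 g/s.
= 2.695 g/s × 86.4 = 232.8 kg/d.

233 kg/d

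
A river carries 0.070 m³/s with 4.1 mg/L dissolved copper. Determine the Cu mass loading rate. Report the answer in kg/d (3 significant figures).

24.8 kg/d

Mass flux = Q·C = 0.07 m³/s × 4.1 g/m³ = 0.287 g/s.
= 0.287 g/s × 86.4 = 24.8 kg/d.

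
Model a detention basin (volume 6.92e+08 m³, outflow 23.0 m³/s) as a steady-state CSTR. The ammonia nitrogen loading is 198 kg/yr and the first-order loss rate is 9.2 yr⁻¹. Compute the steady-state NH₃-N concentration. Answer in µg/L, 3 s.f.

0.0279 µg/L

Outflow Q = 23.0 m³/s × 3.156e+07 s/yr = 7.258e+08 m³/yr.
Steady-state CSTR mass balance: W = Q·C + k·V·C, so C = W/(Q + kV).
Q + kV = 7.258e+08 + 9.2·6.92e+08 = 7.092e+09 m³/yr.
C = 198/7.092e+09 = 2.792e-08 kg/m³ = 2.792e-05 mg/L = 0.02792 µg/L.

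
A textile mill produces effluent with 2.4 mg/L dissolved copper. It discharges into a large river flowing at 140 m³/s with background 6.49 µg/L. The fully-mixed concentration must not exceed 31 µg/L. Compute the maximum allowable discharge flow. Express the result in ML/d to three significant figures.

125 ML/d

6.49 µg/L = 0.00649 mg/L.
31 µg/L = 0.031 mg/L.
Mass balance at complete mixing: C_std·(Q_w + Q_r) = Q_w·C_e + Q_r·C_b.
Rearranging, Q_w = Q_r·(C_std − C_b)/(C_e − C_std) = 140·(0.031 − 0.00649) / (2.4 − 0.031) = 1.448 m³/s.
= 125.1 ML/d.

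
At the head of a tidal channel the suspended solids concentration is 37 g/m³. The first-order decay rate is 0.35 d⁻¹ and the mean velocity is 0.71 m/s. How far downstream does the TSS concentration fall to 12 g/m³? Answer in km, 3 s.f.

197 km

From C = C₀·e^(−kt), t = ln(C₀/C)/k = ln(37/12)/0.35 = 1.126/0.35 = 3.217 d.
Distance = v·t = 0.71 m/s × 2.78e+05 s = 1.974e+05 m = 197.4 km.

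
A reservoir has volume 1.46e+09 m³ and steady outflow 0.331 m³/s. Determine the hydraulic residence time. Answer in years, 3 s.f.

140 yr

Q = 0.331 m³/s × 3.156e+07 s/yr = 1.045e+07 m³/yr.
Hydraulic residence time τ = V/Q = 1.46e+09/1.045e+07 = 139.8 yr.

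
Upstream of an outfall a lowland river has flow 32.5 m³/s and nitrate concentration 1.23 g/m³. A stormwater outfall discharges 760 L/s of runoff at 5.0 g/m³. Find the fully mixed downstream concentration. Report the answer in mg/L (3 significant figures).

760 L/s = 0.76 m³/s.
Conservation of mass across the mixing zone: C = (0.76·5 + 32.5·1.23) / (0.76 + 32.5) = 43.77/33.26 = 1.316 mg/L.

1.32 mg/L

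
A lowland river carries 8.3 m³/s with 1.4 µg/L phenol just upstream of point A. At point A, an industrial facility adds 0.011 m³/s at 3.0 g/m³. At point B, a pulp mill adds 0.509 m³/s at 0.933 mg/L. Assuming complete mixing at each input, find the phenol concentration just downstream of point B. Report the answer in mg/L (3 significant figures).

1.4 µg/L = 0.0014 mg/L.
After input A: C = (8.3·0.0014 + 0.011·3) / 8.311 = 0.005369 mg/L.
After input B: C = (8.311·0.005369 + 0.509·0.933) / 8.82 = 0.0589 mg/L.

0.0589 mg/L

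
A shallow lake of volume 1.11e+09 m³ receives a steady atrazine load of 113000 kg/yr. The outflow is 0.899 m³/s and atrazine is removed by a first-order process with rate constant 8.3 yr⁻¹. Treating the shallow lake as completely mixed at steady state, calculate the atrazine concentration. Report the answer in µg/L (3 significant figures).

12.2 µg/L

Outflow Q = 0.899 m³/s × 3.156e+07 s/yr = 2.837e+07 m³/yr.
Steady-state CSTR mass balance: W = Q·C + k·V·C, so C = W/(Q + kV).
Q + kV = 2.837e+07 + 8.3·1.11e+09 = 9.241e+09 m³/yr.
C = 113000/9.241e+09 = 1.223e-05 kg/m³ = 0.01223 mg/L = 12.23 µg/L.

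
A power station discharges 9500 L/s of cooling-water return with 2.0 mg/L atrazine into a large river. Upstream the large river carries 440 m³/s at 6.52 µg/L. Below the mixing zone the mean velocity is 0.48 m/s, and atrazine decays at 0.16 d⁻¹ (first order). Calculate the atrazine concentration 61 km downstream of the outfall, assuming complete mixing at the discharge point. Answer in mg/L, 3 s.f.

0.0384 mg/L

9500 L/s = 9.5 m³/s.
6.52 µg/L = 0.00652 mg/L.
After complete mixing, C₀ = (9.5·2 + 440·0.00652) / 449.5 = 0.04865 mg/L.
Travel time t = 6.1e+04 m / 0.48 m/s = 1.271e+05 s = 1.471 d.
C = 0.04865·exp(−0.16·1.471) = 0.04865·0.7903 = 0.03845 mg/L.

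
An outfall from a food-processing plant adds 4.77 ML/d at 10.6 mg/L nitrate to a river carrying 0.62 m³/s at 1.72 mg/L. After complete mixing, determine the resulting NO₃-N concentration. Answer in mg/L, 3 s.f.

2.45 mg/L

4.77 ML/d = 0.05521 m³/s.
By mass balance at complete mixing, C = (0.05521·10.6 + 0.62·1.72) / (0.05521 + 0.62) = 1.652/0.6752 = 2.446 mg/L.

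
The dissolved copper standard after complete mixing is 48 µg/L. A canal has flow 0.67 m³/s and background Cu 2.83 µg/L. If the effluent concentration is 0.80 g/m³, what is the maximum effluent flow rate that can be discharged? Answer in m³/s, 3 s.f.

2.83 µg/L = 0.00283 mg/L.
48 µg/L = 0.048 mg/L.
Mass balance at complete mixing: C_std·(Q_w + Q_r) = Q_w·C_e + Q_r·C_b.
Rearranging, Q_w = Q_r·(C_std − C_b)/(C_e − C_std) = 0.67·(0.048 − 0.00283) / (0.8 − 0.048) = 0.04024 m³/s.

0.0402 m³/s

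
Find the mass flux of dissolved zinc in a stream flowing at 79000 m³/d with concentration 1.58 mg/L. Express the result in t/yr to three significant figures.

45.6 t/yr

79000 m³/d = 0.9144 m³/s.
Mass flux = Q·C = 0.9144 m³/s × 1.58 g/m³ = 1.445 g/s.
= 1.445 g/s × 31.56 = 45.59 t/yr.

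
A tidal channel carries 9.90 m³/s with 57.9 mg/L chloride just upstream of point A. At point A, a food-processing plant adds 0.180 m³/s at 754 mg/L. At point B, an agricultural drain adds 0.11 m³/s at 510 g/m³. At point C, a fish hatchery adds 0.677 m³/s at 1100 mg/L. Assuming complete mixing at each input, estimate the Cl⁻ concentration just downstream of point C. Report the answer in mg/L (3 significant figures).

After input A: C = (9.9·57.9 + 0.18·754) / 10.08 = 70.33 mg/L.
After input B: C = (10.08·70.33 + 0.11·510) / 10.19 = 75.08 mg/L.
After input C: C = (10.19·75.08 + 0.677·1100) / 10.87 = 138.9 mg/L.

139 mg/L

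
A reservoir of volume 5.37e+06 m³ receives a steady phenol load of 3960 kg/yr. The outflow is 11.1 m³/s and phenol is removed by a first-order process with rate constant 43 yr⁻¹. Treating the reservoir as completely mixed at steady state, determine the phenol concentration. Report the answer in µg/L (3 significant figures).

Outflow Q = 11.1 m³/s × 3.156e+07 s/yr = 3.503e+08 m³/yr.
Steady-state CSTR mass balance: W = Q·C + k·V·C, so C = W/(Q + kV).
Q + kV = 3.503e+08 + 43·5.37e+06 = 5.812e+08 m³/yr.
C = 3960/5.812e+08 = 6.813e-06 kg/m³ = 0.006813 mg/L = 6.813 µg/L.

6.81 µg/L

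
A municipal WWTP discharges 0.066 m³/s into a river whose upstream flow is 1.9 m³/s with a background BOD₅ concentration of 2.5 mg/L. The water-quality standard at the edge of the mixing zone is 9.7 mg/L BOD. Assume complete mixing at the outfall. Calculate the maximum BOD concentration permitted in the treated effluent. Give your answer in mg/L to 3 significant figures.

Mass balance: 9.7·1.966 = 0.066·Cₑ + 1.9·2.5.
Cₑ = (19.07 − 4.75) / 0.066 = 217 mg/L.

217 mg/L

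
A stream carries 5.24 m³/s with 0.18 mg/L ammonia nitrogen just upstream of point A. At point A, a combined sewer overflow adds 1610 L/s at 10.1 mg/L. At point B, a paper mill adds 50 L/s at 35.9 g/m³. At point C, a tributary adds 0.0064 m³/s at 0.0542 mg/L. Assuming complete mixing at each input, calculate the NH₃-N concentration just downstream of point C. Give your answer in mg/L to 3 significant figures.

2.75 mg/L

1610 L/s = 1.61 m³/s.
After input A: C = (5.24·0.18 + 1.61·10.1) / 6.85 = 2.512 mg/L.
50 L/s = 0.05 m³/s.
After input B: C = (6.85·2.512 + 0.05·35.9) / 6.9 = 2.754 mg/L.
After input C: C = (6.9·2.754 + 0.0064·0.0542) / 6.906 = 2.751 mg/L.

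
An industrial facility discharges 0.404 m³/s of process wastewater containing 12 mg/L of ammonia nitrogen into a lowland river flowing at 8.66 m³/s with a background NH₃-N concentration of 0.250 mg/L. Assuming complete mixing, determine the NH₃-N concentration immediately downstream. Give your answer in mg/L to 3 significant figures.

0.774 mg/L

By mass balance at complete mixing, C = (0.404·12 + 8.66·0.25) / (0.404 + 8.66) = 7.013/9.064 = 0.7737 mg/L.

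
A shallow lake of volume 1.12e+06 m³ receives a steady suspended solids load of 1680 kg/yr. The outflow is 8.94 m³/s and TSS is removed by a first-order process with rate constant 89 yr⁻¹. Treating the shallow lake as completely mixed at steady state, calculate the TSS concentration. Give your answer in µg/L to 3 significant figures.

Outflow Q = 8.94 m³/s × 3.156e+07 s/yr = 2.821e+08 m³/yr.
Steady-state CSTR mass balance: W = Q·C + k·V·C, so C = W/(Q + kV).
Q + kV = 2.821e+08 + 89·1.12e+06 = 3.818e+08 m³/yr.
C = 1680/3.818e+08 = 4.4e-06 kg/m³ = 0.0044 mg/L = 4.4 µg/L.

4.40 µg/L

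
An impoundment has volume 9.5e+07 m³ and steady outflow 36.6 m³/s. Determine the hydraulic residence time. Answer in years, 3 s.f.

0.0823 yr

Q = 36.6 m³/s × 3.156e+07 s/yr = 1.155e+09 m³/yr.
Hydraulic residence time τ = V/Q = 9.5e+07/1.155e+09 = 0.08225 yr.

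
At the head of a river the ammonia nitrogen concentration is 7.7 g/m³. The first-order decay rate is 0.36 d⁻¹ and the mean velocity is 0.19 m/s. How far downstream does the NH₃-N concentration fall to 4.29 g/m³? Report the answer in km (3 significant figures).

From C = C₀·e^(−kt), t = ln(C₀/C)/k = ln(7.7/4.29)/0.36 = 0.5849/0.36 = 1.625 d.
Distance = v·t = 0.19 m/s × 1.404e+05 s = 2.667e+04 m = 26.67 km.

26.7 km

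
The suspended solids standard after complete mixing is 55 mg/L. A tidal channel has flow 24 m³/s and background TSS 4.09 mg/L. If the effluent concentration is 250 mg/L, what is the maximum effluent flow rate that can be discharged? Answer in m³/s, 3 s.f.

6.27 m³/s

Mass balance at complete mixing: C_std·(Q_w + Q_r) = Q_w·C_e + Q_r·C_b.
Rearranging, Q_w = Q_r·(C_std − C_b)/(C_e − C_std) = 24·(55 − 4.09) / (250 − 55) = 6.266 m³/s.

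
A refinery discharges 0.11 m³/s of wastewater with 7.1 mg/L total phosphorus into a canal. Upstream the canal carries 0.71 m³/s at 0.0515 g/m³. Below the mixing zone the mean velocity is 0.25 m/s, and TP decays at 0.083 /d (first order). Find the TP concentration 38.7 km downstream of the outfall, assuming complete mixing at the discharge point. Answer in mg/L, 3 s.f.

0.859 mg/L

After complete mixing, C₀ = (0.11·7.1 + 0.71·0.0515) / 0.82 = 0.997 mg/L.
Travel time t = 3.87e+04 m / 0.25 m/s = 1.548e+05 s = 1.792 d.
C = 0.997·exp(−0.083·1.792) = 0.997·0.8618 = 0.8593 mg/L.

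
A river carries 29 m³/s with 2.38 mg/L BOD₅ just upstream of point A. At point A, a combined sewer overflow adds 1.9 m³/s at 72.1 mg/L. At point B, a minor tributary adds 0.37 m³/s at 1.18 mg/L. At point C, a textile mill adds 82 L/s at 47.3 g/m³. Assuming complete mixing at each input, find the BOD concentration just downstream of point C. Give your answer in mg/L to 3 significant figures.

After input A: C = (29·2.38 + 1.9·72.1) / 30.9 = 6.667 mg/L.
After input B: C = (30.9·6.667 + 0.37·1.18) / 31.27 = 6.602 mg/L.
82 L/s = 0.082 m³/s.
After input C: C = (31.27·6.602 + 0.082·47.3) / 31.35 = 6.709 mg/L.

6.71 mg/L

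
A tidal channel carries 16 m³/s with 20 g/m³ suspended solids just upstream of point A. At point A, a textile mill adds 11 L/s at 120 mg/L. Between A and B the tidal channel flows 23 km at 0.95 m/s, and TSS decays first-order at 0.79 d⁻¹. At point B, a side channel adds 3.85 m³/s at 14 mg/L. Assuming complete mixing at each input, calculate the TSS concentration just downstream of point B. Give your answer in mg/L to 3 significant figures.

11 L/s = 0.011 m³/s.
After input A: C = (16·20 + 0.011·120) / 16.01 = 20.07 mg/L.
Over the 23 km reach to input B (t = 2.421e+04 s = 0.2802 d), decay gives C = 20.07·exp(−0.79·0.2802) = 16.08 mg/L.
After input B: C = (16.01·16.08 + 3.85·14) / 19.86 = 15.68 mg/L.

15.7 mg/L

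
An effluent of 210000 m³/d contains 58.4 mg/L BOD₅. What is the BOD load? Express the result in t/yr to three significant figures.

210000 m³/d = 2.431 m³/s.
Mass flux = Q·C = 2.431 m³/s × 58.4 g/m³ = 141.9 g/s.
= 141.9 g/s × 31.56 = 4479 t/yr.

4480 t/yr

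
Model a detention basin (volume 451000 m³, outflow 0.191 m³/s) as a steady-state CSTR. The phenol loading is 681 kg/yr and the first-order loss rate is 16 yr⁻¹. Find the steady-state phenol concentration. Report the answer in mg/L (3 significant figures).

Outflow Q = 0.191 m³/s × 3.156e+07 s/yr = 6.028e+06 m³/yr.
Steady-state CSTR mass balance: W = Q·C + k·V·C, so C = W/(Q + kV).
Q + kV = 6.028e+06 + 16·451000 = 1.324e+07 m³/yr.
C = 681/1.324e+07 = 5.142e-05 kg/m³ = 0.05142 mg/L.

0.0514 mg/L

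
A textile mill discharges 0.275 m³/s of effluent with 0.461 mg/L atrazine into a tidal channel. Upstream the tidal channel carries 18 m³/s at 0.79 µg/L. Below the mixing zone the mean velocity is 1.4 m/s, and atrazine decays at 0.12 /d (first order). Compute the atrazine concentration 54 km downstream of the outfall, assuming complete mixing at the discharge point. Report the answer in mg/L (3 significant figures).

0.00731 mg/L

0.79 µg/L = 0.00079 mg/L.
After complete mixing, C₀ = (0.275·0.461 + 18·0.00079) / 18.27 = 0.007715 mg/L.
Travel time t = 5.4e+04 m / 1.4 m/s = 3.857e+04 s = 0.4464 d.
C = 0.007715·exp(−0.12·0.4464) = 0.007715·0.9478 = 0.007313 mg/L.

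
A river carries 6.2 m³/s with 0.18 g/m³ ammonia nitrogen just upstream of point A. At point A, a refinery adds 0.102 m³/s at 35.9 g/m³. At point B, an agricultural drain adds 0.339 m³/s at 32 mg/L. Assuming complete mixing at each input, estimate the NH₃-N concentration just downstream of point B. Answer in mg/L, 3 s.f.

2.35 mg/L

After input A: C = (6.2·0.18 + 0.102·35.9) / 6.302 = 0.7581 mg/L.
After input B: C = (6.302·0.7581 + 0.339·32) / 6.641 = 2.353 mg/L.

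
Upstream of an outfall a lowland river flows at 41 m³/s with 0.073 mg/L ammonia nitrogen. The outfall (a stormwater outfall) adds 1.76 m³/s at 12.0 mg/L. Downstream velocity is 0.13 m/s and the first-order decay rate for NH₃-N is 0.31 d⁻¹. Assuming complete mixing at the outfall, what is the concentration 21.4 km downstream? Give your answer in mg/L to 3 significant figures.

After complete mixing, C₀ = (1.76·12 + 41·0.073) / 42.76 = 0.5639 mg/L.
Travel time t = 2.14e+04 m / 0.13 m/s = 1.646e+05 s = 1.905 d.
C = 0.5639·exp(−0.31·1.905) = 0.5639·0.554 = 0.3124 mg/L.

0.312 mg/L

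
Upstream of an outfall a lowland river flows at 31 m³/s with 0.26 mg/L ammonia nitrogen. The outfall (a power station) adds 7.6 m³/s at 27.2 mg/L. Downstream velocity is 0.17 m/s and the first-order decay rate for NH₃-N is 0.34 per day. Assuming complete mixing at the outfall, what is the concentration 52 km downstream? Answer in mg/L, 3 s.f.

1.67 mg/L

After complete mixing, C₀ = (7.6·27.2 + 31·0.26) / 38.6 = 5.564 mg/L.
Travel time t = 5.2e+04 m / 0.17 m/s = 3.059e+05 s = 3.54 d.
C = 5.564·exp(−0.34·3.54) = 5.564·0.3001 = 1.67 mg/L.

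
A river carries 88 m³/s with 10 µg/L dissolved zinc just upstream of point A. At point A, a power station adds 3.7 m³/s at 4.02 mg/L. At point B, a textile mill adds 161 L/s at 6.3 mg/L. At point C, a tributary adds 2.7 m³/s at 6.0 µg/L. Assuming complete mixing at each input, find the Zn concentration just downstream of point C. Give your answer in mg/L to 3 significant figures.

10 µg/L = 0.01 mg/L.
After input A: C = (88·0.01 + 3.7·4.02) / 91.7 = 0.1718 mg/L.
161 L/s = 0.161 m³/s.
After input B: C = (91.7·0.1718 + 0.161·6.3) / 91.86 = 0.1825 mg/L.
6.0 µg/L = 0.006 mg/L.
After input C: C = (91.86·0.1825 + 2.7·0.006) / 94.56 = 0.1775 mg/L.

0.177 mg/L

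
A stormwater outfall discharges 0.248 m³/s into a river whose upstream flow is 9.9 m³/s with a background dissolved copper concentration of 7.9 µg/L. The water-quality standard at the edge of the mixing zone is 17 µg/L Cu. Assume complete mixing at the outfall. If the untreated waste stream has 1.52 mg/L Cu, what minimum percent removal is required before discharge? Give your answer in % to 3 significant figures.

75.0 %

7.9 µg/L = 0.0079 mg/L.
17 µg/L = 0.017 mg/L.
Mass balance: 0.017·10.15 = 0.248·Cₑ + 9.9·0.0079.
Cₑ = (0.1725 − 0.07821) / 0.248 = 0.3803 mg/L.
Required removal = 1 − 0.3803/1.52 = 74.98 %.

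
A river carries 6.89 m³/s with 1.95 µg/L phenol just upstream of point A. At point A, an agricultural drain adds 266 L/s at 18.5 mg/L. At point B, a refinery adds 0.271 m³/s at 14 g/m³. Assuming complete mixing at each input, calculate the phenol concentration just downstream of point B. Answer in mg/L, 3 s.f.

1.95 µg/L = 0.00195 mg/L.
266 L/s = 0.266 m³/s.
After input A: C = (6.89·0.00195 + 0.266·18.5) / 7.156 = 0.6896 mg/L.
After input B: C = (7.156·0.6896 + 0.271·14) / 7.427 = 1.175 mg/L.

1.18 mg/L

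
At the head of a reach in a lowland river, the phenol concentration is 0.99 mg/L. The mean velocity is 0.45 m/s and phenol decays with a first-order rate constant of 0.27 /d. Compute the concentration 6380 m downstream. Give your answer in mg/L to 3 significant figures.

Travel time t = 6380 m / 0.45 m/s = 6380/0.45 = 1.418e+04 s = 0.1641 d.
First-order decay: C = 0.99·exp(−0.27·0.1641) = 0.99·0.9567 = 0.9471 mg/L.

0.947 mg/L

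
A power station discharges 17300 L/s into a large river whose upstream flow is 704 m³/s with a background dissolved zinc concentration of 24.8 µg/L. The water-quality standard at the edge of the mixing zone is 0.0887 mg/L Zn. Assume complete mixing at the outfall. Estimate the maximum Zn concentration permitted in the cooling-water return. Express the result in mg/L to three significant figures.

17300 L/s = 17.3 m³/s.
24.8 µg/L = 0.0248 mg/L.
Mass balance: 0.0887·721.3 = 17.3·Cₑ + 704·0.0248.
Cₑ = (63.98 − 17.46) / 17.3 = 2.689 mg/L.

2.69 mg/L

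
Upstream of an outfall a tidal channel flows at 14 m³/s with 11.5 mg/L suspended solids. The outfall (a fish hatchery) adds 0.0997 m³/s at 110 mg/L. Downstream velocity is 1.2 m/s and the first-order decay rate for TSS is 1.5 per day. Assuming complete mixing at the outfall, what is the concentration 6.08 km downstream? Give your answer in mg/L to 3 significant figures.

11.2 mg/L

After complete mixing, C₀ = (0.0997·110 + 14·11.5) / 14.1 = 12.2 mg/L.
Travel time t = 6080 m / 1.2 m/s = 5067 s = 0.05864 d.
C = 12.2·exp(−1.5·0.05864) = 12.2·0.9158 = 11.17 mg/L.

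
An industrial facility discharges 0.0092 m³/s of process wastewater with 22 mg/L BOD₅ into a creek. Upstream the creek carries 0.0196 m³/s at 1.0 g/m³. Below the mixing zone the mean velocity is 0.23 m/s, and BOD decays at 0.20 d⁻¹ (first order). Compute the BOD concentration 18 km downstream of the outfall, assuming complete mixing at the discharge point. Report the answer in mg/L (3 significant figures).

After complete mixing, C₀ = (0.0092·22 + 0.0196·1) / 0.0288 = 7.708 mg/L.
Travel time t = 1.8e+04 m / 0.23 m/s = 7.826e+04 s = 0.9058 d.
C = 7.708·exp(−0.20·0.9058) = 7.708·0.8343 = 6.431 mg/L.

6.43 mg/L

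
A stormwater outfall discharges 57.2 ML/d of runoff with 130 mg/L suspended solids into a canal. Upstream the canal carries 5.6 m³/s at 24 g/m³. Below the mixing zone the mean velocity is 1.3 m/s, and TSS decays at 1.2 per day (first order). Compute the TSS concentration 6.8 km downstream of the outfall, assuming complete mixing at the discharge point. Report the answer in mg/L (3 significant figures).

32.7 mg/L

57.2 ML/d = 0.662 m³/s.
After complete mixing, C₀ = (0.662·130 + 5.6·24) / 6.262 = 35.21 mg/L.
Travel time t = 6800 m / 1.3 m/s = 5231 s = 0.06054 d.
C = 35.21·exp(−1.2·0.06054) = 35.21·0.9299 = 32.74 mg/L.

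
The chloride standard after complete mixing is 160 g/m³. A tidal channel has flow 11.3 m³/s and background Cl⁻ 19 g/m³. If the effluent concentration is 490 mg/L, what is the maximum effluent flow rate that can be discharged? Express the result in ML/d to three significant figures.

417 ML/d

Mass balance at complete mixing: C_std·(Q_w + Q_r) = Q_w·C_e + Q_r·C_b.
Rearranging, Q_w = Q_r·(C_std − C_b)/(C_e − C_std) = 11.3·(160 − 19) / (490 − 160) = 4.828 m³/s.
= 417.2 ML/d.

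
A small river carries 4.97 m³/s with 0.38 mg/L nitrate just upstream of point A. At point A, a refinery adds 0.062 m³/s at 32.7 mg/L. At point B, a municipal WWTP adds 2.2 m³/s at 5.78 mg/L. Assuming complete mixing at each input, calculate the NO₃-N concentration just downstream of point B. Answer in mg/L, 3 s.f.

2.30 mg/L

After input A: C = (4.97·0.38 + 0.062·32.7) / 5.032 = 0.7782 mg/L.
After input B: C = (5.032·0.7782 + 2.2·5.78) / 7.232 = 2.3 mg/L.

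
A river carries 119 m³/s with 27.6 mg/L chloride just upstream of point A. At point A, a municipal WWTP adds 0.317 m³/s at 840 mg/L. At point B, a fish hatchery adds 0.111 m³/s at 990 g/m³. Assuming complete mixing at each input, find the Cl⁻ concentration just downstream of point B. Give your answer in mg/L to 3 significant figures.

30.7 mg/L

After input A: C = (119·27.6 + 0.317·840) / 119.3 = 29.76 mg/L.
After input B: C = (119.3·29.76 + 0.111·990) / 119.4 = 30.65 mg/L.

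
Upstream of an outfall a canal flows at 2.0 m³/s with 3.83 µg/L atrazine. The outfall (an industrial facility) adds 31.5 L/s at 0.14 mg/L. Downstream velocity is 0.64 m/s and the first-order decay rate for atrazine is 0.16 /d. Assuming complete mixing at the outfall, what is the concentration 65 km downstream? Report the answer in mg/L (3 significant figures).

0.00492 mg/L

31.5 L/s = 0.0315 m³/s.
3.83 µg/L = 0.00383 mg/L.
After complete mixing, C₀ = (0.0315·0.14 + 2·0.00383) / 2.031 = 0.005941 mg/L.
Travel time t = 6.5e+04 m / 0.64 m/s = 1.016e+05 s = 1.175 d.
C = 0.005941·exp(−0.16·1.175) = 0.005941·0.8285 = 0.004923 mg/L.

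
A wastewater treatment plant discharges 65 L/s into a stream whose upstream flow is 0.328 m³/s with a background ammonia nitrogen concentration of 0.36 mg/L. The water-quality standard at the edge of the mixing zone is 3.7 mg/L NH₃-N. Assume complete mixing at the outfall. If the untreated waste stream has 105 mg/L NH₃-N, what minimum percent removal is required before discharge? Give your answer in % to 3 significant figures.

80.4 %

65 L/s = 0.065 m³/s.
Mass balance: 3.7·0.393 = 0.065·Cₑ + 0.328·0.36.
Cₑ = (1.454 − 0.1181) / 0.065 = 20.55 mg/L.
Required removal = 1 − 20.55/105 = 80.42 %.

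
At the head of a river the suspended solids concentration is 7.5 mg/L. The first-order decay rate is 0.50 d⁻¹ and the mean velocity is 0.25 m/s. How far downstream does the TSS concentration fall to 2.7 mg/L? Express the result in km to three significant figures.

44.1 km

From C = C₀·e^(−kt), t = ln(C₀/C)/k = ln(7.5/2.7)/0.50 = 1.022/0.50 = 2.043 d.
Distance = v·t = 0.25 m/s × 1.765e+05 s = 4.414e+04 m = 44.14 km.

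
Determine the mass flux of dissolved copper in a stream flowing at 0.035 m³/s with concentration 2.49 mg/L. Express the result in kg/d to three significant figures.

7.53 kg/d

Mass flux = Q·C = 0.035 m³/s × 2.49 g/m³ = 0.08715 g/s.
= 0.08715 g/s × 86.4 = 7.53 kg/d.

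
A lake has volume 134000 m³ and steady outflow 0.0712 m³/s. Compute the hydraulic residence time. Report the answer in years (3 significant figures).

Q = 0.0712 m³/s × 3.156e+07 s/yr = 2.247e+06 m³/yr.
Hydraulic residence time τ = V/Q = 134000/2.247e+06 = 0.05964 yr.

0.0596 yr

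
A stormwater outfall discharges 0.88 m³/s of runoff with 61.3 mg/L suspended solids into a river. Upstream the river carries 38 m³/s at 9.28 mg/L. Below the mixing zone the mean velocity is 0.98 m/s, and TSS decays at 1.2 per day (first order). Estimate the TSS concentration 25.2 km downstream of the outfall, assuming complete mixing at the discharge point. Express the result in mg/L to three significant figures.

After complete mixing, C₀ = (0.88·61.3 + 38·9.28) / 38.88 = 10.46 mg/L.
Travel time t = 2.52e+04 m / 0.98 m/s = 2.571e+04 s = 0.2976 d.
C = 10.46·exp(−1.2·0.2976) = 10.46·0.6997 = 7.317 mg/L.

7.32 mg/L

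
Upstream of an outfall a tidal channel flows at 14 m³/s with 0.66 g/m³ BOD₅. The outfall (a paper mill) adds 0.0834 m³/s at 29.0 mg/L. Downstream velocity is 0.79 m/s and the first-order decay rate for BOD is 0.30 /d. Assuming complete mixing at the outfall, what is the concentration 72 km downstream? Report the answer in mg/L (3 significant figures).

After complete mixing, C₀ = (0.0834·29 + 14·0.66) / 14.08 = 0.8278 mg/L.
Travel time t = 7.2e+04 m / 0.79 m/s = 9.114e+04 s = 1.055 d.
C = 0.8278·exp(−0.30·1.055) = 0.8278·0.7287 = 0.6033 mg/L.

0.603 mg/L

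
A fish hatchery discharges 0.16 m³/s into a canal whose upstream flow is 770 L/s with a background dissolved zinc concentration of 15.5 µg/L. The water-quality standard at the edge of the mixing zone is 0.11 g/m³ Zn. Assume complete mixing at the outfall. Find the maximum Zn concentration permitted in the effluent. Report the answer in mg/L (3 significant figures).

0.565 mg/L

770 L/s = 0.77 m³/s.
15.5 µg/L = 0.0155 mg/L.
Mass balance: 0.11·0.93 = 0.16·Cₑ + 0.77·0.0155.
Cₑ = (0.1023 − 0.01193) / 0.16 = 0.5648 mg/L.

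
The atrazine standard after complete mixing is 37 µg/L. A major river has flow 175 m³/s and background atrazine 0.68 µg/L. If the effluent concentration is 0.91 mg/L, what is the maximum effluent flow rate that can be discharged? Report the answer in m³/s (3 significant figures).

7.28 m³/s

0.68 µg/L = 0.00068 mg/L.
37 µg/L = 0.037 mg/L.
Mass balance at complete mixing: C_std·(Q_w + Q_r) = Q_w·C_e + Q_r·C_b.
Rearranging, Q_w = Q_r·(C_std − C_b)/(C_e − C_std) = 175·(0.037 − 0.00068) / (0.91 − 0.037) = 7.281 m³/s.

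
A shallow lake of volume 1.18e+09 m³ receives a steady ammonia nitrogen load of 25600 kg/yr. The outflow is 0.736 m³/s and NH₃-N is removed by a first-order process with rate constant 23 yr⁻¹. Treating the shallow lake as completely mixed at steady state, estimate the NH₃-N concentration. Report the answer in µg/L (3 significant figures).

0.942 µg/L

Outflow Q = 0.736 m³/s × 3.156e+07 s/yr = 2.323e+07 m³/yr.
Steady-state CSTR mass balance: W = Q·C + k·V·C, so C = W/(Q + kV).
Q + kV = 2.323e+07 + 23·1.18e+09 = 2.716e+10 m³/yr.
C = 25600/2.716e+10 = 9.425e-07 kg/m³ = 0.0009425 mg/L = 0.9425 µg/L.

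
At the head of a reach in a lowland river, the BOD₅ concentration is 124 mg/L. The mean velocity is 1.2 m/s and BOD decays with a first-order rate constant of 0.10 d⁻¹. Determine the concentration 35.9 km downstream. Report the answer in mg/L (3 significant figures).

120 mg/L

Travel time t = 35.9 km / 1.2 m/s = 3.59e+04/1.2 = 2.992e+04 s = 0.3463 d.
First-order decay: C = 124·exp(−0.10·0.3463) = 124·0.966 = 119.8 mg/L.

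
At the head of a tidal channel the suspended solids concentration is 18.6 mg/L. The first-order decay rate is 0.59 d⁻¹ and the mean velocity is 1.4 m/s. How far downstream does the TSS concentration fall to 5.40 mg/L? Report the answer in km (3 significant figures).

254 km

From C = C₀·e^(−kt), t = ln(C₀/C)/k = ln(18.6/5.40)/0.59 = 1.237/0.59 = 2.096 d.
Distance = v·t = 1.4 m/s × 1.811e+05 s = 2.536e+05 m = 253.6 km.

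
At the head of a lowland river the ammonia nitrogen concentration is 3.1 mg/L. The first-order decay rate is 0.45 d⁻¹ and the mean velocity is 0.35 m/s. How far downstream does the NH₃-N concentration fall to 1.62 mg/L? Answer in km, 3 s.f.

43.6 km

From C = C₀·e^(−kt), t = ln(C₀/C)/k = ln(3.1/1.62)/0.45 = 0.649/0.45 = 1.442 d.
Distance = v·t = 0.35 m/s × 1.246e+05 s = 4.361e+04 m = 43.61 km.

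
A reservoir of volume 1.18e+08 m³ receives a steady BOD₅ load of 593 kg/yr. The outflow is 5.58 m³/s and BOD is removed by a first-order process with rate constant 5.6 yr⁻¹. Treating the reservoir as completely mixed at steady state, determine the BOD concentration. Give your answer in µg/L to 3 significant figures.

0.709 µg/L

Outflow Q = 5.58 m³/s × 3.156e+07 s/yr = 1.761e+08 m³/yr.
Steady-state CSTR mass balance: W = Q·C + k·V·C, so C = W/(Q + kV).
Q + kV = 1.761e+08 + 5.6·1.18e+08 = 8.369e+08 m³/yr.
C = 593/8.369e+08 = 7.086e-07 kg/m³ = 0.0007086 mg/L = 0.7086 µg/L.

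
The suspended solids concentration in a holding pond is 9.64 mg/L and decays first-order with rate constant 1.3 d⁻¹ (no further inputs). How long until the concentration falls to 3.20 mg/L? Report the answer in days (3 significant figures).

t = ln(C₀/C)/k = ln(9.64/3.20)/1.3 = 1.103/1.3 = 0.8483 d.

0.848 d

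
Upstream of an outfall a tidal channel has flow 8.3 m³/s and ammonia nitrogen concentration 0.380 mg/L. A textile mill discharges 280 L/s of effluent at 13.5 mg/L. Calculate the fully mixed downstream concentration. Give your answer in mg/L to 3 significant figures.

0.808 mg/L

280 L/s = 0.28 m³/s.
Flow-weighted mixing gives C = (0.28·13.5 + 8.3·0.38) / (0.28 + 8.3) = 6.934/8.58 = 0.8082 mg/L.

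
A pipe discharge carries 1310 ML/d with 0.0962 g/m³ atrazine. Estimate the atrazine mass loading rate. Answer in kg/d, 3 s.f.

1310 ML/d = 15.16 m³/s.
Mass flux = Q·C = 15.16 m³/s × 0.0962 g/m³ = 1.459 g/s.
= 1.459 g/s × 86.4 = 126 kg/d.

126 kg/d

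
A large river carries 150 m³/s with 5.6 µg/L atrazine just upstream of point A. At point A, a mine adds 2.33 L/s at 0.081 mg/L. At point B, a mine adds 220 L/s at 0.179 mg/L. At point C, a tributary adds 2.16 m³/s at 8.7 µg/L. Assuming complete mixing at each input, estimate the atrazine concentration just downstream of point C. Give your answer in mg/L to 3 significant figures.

5.6 µg/L = 0.0056 mg/L.
2.33 L/s = 0.00233 m³/s.
After input A: C = (150·0.0056 + 0.00233·0.081) / 150 = 0.005601 mg/L.
220 L/s = 0.22 m³/s.
After input B: C = (150·0.005601 + 0.22·0.179) / 150.2 = 0.005855 mg/L.
8.7 µg/L = 0.0087 mg/L.
After input C: C = (150.2·0.005855 + 2.16·0.0087) / 152.4 = 0.005895 mg/L.

0.00590 mg/L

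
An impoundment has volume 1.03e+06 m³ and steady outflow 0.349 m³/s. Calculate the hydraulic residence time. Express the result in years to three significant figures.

Q = 0.349 m³/s × 3.156e+07 s/yr = 1.101e+07 m³/yr.
Hydraulic residence time τ = V/Q = 1.03e+06/1.101e+07 = 0.09352 yr.

0.0935 yr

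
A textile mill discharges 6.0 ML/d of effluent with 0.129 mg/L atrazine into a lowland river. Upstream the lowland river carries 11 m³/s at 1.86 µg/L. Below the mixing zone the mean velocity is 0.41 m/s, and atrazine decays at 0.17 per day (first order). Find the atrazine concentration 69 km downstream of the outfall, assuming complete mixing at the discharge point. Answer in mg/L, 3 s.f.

0.00191 mg/L

6.0 ML/d = 0.06944 m³/s.
1.86 µg/L = 0.00186 mg/L.
After complete mixing, C₀ = (0.06944·0.129 + 11·0.00186) / 11.07 = 0.002658 mg/L.
Travel time t = 6.9e+04 m / 0.41 m/s = 1.683e+05 s = 1.948 d.
C = 0.002658·exp(−0.17·1.948) = 0.002658·0.7181 = 0.001908 mg/L.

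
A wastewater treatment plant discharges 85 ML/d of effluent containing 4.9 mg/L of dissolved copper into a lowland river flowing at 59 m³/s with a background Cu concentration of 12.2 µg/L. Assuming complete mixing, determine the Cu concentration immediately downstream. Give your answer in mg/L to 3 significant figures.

85 ML/d = 0.9838 m³/s.
12.2 µg/L = 0.0122 mg/L.
Conservation of mass across the mixing zone: C = (0.9838·4.9 + 59·0.0122) / (0.9838 + 59) = 5.54/59.98 = 0.09236 mg/L.

0.0924 mg/L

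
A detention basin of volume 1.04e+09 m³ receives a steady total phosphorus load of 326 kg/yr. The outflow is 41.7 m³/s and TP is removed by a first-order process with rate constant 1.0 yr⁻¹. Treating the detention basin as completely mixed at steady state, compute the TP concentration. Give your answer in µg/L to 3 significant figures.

Outflow Q = 41.7 m³/s × 3.156e+07 s/yr = 1.316e+09 m³/yr.
Steady-state CSTR mass balance: W = Q·C + k·V·C, so C = W/(Q + kV).
Q + kV = 1.316e+09 + 1.0·1.04e+09 = 2.356e+09 m³/yr.
C = 326/2.356e+09 = 1.384e-07 kg/m³ = 0.0001384 mg/L = 0.1384 µg/L.

0.138 µg/L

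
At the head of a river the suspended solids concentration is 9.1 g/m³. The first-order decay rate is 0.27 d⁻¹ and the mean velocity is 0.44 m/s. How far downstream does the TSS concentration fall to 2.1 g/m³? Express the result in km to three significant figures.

206 km

From C = C₀·e^(−kt), t = ln(C₀/C)/k = ln(9.1/2.1)/0.27 = 1.466/0.27 = 5.431 d.
Distance = v·t = 0.44 m/s × 4.692e+05 s = 2.065e+05 m = 206.5 km.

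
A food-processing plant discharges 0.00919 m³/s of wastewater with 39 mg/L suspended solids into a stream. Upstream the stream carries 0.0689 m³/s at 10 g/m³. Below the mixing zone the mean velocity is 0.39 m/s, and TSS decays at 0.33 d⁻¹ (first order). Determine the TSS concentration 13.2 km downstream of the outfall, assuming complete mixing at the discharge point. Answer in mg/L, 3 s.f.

After complete mixing, C₀ = (0.00919·39 + 0.0689·10) / 0.07809 = 13.41 mg/L.
Travel time t = 1.32e+04 m / 0.39 m/s = 3.385e+04 s = 0.3917 d.
C = 13.41·exp(−0.33·0.3917) = 13.41·0.8787 = 11.79 mg/L.

11.8 mg/L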